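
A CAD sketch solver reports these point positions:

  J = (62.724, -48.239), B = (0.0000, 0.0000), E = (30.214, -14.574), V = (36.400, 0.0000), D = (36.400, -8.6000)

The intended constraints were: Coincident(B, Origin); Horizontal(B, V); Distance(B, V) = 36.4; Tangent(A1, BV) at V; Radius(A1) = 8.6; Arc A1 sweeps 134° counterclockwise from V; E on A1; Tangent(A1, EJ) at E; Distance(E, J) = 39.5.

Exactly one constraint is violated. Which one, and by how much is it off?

Distance(E, J) = 39.5 — off by 7.30.

B = (0.00, 0.00) ✓; B.y = 0.00, V.y = 0.00 ✓; |BV| = 36.40 ✓; ∠(DV, VB) = 90.00° ✓; |DV| = 8.600 ✓; bearing(D→E) − bearing(D→V) = 134.0° ✓; |DE| = 8.600 ✓; ∠(DE, EJ) = 90.00° ✓; |EJ| = 46.80 ✗.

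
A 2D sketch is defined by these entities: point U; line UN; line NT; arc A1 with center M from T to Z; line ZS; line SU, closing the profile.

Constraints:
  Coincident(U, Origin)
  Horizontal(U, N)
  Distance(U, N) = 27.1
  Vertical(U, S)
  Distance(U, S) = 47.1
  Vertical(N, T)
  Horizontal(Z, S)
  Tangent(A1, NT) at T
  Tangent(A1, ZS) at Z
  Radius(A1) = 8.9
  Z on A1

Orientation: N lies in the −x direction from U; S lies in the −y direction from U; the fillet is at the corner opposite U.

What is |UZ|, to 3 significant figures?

50.5

U is at the origin; U and N share the same y with |UN| = 27.1 and N on the −x side, so N = (-27.1, 0.00). U and S share the same x with |US| = 47.1 and S on the −y side, so S = (0.00, -47.1). The virtual corner opposite U is at (-27.1, -47.1). Since A1 is tangent to NT there, MT ⟂ NT and A1 meets ZS tangentially, so MZ is at right angles to ZS, with radius 8.9, so the center M sits 8.9 in from both sides at M = (-18.2, -38.2). That places the tangent points at T = (-27.1, -38.2) on NT and Z = (-18.2, -47.1) on ZS. Then |UZ| = |Z − U| = 50.5.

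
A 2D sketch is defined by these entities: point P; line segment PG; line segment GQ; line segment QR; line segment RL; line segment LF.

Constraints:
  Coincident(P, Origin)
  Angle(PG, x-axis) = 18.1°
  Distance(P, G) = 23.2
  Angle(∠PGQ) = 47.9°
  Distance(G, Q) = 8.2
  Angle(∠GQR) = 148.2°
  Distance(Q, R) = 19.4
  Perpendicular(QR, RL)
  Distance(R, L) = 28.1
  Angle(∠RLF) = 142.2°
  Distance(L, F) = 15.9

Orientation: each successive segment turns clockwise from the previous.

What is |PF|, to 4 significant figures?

30.44

P is at the origin; PG runs at 18.1° with length 23.2, so G = (22.05, 7.208). ∠PGQ = 47.9° gives GQ at -114.0° from the x-axis; with |GQ| = 8.2, Q = (18.72, -0.2834). ∠GQR = 148.2° gives QR at -145.8° from the x-axis; with |QR| = 19.4, R = (2.671, -11.19). QR is perpendicular to RL, so RL runs at 124.2°; with |RL| = 28.1, L = (-13.12, 12.05). ∠RLF = 142.2° gives LF at 86.40° from the x-axis; with |LF| = 15.9, F = (-12.12, 27.92). Then |PF| = |F − P| = 30.44.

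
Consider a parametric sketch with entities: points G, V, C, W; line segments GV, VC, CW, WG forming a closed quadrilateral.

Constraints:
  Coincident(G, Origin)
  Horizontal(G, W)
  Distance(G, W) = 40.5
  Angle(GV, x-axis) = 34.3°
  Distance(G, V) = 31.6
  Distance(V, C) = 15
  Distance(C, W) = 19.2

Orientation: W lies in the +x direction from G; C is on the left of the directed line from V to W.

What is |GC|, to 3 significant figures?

45.3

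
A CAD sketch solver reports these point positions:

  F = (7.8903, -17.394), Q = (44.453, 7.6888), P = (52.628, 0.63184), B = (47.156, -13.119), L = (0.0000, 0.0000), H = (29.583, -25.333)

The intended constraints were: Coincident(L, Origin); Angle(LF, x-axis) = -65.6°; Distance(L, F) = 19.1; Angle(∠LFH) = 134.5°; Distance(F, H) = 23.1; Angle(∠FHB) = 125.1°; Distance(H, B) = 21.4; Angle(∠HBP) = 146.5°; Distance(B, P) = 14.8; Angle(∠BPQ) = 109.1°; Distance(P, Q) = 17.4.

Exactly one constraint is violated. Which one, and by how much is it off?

Distance(P, Q) = 17.4 — off by 6.60.

L = (0.00, 0.00) ✓; LF at -65.60° ✓; |LF| = 19.10 ✓; ∠LFH = 134.5° ✓; |FH| = 23.10 ✓; ∠FHB = 125.1° ✓; |HB| = 21.40 ✓; ∠HBP = 146.5° ✓; |BP| = 14.80 ✓; ∠BPQ = 109.1° ✓; |PQ| = 10.80 ✗.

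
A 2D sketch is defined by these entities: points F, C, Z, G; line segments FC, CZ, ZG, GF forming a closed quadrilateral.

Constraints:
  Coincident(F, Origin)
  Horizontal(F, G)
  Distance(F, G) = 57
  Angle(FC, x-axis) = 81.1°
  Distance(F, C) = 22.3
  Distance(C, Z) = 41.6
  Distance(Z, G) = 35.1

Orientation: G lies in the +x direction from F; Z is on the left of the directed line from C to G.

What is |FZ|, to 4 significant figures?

54.47

Checks: |CZ| = 41.60 ✓; |ZG| = 35.10 ✓.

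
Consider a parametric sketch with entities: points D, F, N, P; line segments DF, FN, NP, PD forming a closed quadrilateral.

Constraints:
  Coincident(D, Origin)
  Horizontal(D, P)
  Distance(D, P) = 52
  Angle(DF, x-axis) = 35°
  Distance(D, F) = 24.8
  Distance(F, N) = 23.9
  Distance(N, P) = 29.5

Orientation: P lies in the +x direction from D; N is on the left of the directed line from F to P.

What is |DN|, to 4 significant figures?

48.69

Checks: |FN| = 23.90 ✓; |NP| = 29.50 ✓.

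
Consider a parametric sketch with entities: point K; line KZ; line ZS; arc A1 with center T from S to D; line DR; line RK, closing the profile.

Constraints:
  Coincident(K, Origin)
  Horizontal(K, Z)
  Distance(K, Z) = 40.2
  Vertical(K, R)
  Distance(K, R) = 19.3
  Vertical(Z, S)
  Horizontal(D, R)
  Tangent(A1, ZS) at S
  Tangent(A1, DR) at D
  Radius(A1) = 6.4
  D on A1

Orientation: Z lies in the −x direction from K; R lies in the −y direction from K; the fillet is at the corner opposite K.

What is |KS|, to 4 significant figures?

42.22

K is at the origin; K and Z share the same y with |KZ| = 40.2 and Z on the −x side, so Z = (-40.20, 0.000). KR is vertical with |KR| = 19.3 and R on the −y side, so R = (0.000, -19.30). The virtual corner opposite K is at (-40.20, -19.30). The tangent condition forces TS to be normal to ZS and tangency of A1 to DR means the radius TD is perpendicular to DR, with radius 6.4, so the center T sits 6.4 in from both sides at T = (-33.80, -12.90). That places the tangent points at S = (-40.20, -12.90) on ZS and D = (-33.80, -19.30) on DR. Then |KS| = |S − K| = 42.22.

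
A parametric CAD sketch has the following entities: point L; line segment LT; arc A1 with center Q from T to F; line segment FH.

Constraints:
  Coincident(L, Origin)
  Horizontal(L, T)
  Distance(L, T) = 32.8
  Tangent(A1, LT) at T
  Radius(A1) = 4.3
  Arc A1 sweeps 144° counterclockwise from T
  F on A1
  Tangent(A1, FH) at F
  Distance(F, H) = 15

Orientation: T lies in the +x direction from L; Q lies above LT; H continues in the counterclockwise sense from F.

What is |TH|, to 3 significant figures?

19.2

On A1, T sits at bearing -90° from Q; a 144° counterclockwise sweep puts F at bearing 54°, so F = Q + 4.3·(cos 54°, sin 54°) = (35.3, 7.78). A1 meets FH tangentially, so QF is at right angles to FH, so FH runs along (−sin 54°, cos 54°); with |FH| = 15.0, H = (23.2, 16.6). Then |TH| = |H − T| = 19.2.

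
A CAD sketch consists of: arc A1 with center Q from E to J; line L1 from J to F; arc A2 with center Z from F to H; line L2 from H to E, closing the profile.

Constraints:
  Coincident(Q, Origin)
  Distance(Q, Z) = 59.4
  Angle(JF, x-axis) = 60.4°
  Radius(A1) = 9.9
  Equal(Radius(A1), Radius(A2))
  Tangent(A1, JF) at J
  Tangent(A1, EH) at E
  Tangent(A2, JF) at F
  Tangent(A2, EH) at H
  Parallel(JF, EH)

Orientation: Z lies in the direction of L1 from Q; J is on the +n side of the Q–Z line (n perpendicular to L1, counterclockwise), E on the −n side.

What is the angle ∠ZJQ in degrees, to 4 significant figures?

80.54°

The slot axis is L1's direction at 60.4°, so u = (cos 60.4°, sin 60.4°) = (0.4939, 0.8695) and n = (−sin 60.4°, cos 60.4°) = (-0.8695, 0.4939). Q is at the origin and Z lies 59.4 along u from Q, so Z = 59.4·u = (29.34, 51.65). Tangency of A1 to both parallel lines with radius 9.9 puts J and E at Q ± 9.9·n: J = (-8.608, 4.890), E = (8.608, -4.890). Then cos ∠ZJQ = JZ·JQ / (|JZ||JQ|), giving 80.54°.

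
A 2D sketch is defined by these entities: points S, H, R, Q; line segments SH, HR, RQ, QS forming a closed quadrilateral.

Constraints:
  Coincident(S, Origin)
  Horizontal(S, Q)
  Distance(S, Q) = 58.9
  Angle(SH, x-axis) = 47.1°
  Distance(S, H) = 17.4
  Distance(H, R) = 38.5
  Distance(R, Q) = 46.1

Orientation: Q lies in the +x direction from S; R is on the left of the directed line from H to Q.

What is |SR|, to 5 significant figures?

55.900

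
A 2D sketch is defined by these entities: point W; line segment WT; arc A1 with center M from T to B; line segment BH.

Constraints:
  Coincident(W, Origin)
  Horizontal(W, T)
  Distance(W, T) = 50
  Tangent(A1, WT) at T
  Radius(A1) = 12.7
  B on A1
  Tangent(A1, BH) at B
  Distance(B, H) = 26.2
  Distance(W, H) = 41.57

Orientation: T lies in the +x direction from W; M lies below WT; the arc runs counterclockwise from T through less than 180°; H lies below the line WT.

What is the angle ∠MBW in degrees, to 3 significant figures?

166°

Checks: W.y = 0.00, T.y = 0.00 ✓; |MB| = 12.70 ✓; ∠(MB, BH) = 90.00° ✓; |BH| = 26.20 ✓; |WH| = 41.57 ✓.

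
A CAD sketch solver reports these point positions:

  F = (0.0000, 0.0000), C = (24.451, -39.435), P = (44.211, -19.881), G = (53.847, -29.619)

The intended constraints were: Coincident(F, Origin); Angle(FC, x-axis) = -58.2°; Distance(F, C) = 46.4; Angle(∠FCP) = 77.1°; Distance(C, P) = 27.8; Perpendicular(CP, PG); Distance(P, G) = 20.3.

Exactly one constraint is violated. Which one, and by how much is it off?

Distance(P, G) = 20.3 — off by 6.60.

F = (0.00, 0.00) ✓; FC at -58.20° ✓; |FC| = 46.40 ✓; ∠FCP = 77.10° ✓; |CP| = 27.80 ✓; ∠(CP, PG) = 90.00° ✓; |PG| = 13.70 ✗.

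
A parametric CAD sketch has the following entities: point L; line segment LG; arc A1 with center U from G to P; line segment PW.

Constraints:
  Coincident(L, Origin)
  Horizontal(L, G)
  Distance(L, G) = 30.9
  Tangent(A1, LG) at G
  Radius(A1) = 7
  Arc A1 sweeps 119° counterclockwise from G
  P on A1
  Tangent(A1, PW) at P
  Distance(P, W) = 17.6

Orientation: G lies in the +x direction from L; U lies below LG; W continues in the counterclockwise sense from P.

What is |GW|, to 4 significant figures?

25.90

L is at the origin; LG is horizontal with |LG| = 30.9 and G on the +x side, so G = (30.90, 0.000). The tangent condition forces UG to be normal to LG, so U = G + (0, -7) = (30.90, -7.000). On A1, G sits at bearing 90° from U; a 119° counterclockwise sweep puts P at bearing 209°, so P = U + 7.0·(cos 209°, sin 209°) = (24.78, -10.39). The tangent condition forces UP to be normal to PW, so PW runs along (−sin 209°, cos 209°); with |PW| = 17.6, W = (33.31, -25.79). Then |GW| = |W − G| = 25.90.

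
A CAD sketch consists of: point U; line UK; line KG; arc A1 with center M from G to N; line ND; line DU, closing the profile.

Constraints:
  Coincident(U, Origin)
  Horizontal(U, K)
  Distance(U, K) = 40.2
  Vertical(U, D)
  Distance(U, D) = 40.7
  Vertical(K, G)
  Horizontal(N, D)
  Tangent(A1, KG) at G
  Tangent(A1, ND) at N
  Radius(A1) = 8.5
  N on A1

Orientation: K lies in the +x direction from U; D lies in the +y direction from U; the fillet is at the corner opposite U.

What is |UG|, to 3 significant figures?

51.5

U is at the origin; UK is horizontal with |UK| = 40.2 and K on the +x side, so K = (40.2, 0.00). U and D share the same x with |UD| = 40.7 and D on the +y side, so D = (0.00, 40.7). The virtual corner opposite U is at (40.2, 40.7). Tangency of A1 to KG means the radius MG is perpendicular to KG and A1 meets ND tangentially, so MN is at right angles to ND, with radius 8.5, so the center M sits 8.5 in from both sides at M = (31.7, 32.2). That places the tangent points at G = (40.2, 32.2) on KG and N = (31.7, 40.7) on ND. Then |UG| = |G − U| = 51.5.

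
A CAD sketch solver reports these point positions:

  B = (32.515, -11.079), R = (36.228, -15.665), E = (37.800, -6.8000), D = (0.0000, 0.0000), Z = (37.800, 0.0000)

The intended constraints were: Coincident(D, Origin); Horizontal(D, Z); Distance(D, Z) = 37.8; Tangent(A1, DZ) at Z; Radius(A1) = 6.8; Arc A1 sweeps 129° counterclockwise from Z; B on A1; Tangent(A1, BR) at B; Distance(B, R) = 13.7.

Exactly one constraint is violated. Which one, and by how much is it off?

Distance(B, R) = 13.7 — off by 7.80.

D = (0.00, 0.00) ✓; D.y = 0.00, Z.y = 0.00 ✓; |DZ| = 37.80 ✓; ∠(EZ, ZD) = 90.00° ✓; |EZ| = 6.800 ✓; bearing(E→B) − bearing(E→Z) = 129.0° ✓; |EB| = 6.800 ✓; ∠(EB, BR) = 90.00° ✓; |BR| = 5.901 ✗.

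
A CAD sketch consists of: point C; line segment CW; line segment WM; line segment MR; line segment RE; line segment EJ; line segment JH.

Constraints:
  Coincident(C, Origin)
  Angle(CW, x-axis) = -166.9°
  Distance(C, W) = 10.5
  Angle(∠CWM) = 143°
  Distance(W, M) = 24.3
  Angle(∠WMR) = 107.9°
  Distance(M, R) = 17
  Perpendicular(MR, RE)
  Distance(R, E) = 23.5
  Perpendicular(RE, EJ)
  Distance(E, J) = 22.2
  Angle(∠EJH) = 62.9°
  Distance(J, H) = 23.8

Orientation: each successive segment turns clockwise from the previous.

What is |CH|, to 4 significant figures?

32.22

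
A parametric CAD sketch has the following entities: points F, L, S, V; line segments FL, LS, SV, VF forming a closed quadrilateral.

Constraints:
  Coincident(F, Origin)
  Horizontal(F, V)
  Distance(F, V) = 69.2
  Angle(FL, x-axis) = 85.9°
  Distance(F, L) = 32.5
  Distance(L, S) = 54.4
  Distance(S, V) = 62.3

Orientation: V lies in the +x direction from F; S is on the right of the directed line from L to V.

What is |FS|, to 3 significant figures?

23.9

Checks: |LS| = 54.40 ✓; |SV| = 62.30 ✓.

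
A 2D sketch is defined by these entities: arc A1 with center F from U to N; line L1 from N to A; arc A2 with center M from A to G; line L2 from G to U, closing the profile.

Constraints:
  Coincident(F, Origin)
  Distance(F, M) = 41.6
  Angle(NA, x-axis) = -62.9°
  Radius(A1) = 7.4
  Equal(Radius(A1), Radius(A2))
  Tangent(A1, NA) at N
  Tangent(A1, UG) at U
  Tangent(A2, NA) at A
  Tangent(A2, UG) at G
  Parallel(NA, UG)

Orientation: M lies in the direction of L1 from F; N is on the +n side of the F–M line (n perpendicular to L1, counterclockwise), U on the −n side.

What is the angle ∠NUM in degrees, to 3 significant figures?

79.9°

F is at the origin and M lies 41.6 along u from F, so M = 41.6·u = (19.0, -37.0). Tangency of A1 to both parallel lines with radius 7.4 puts N and U at F ± 7.4·n: N = (6.59, 3.37), U = (-6.59, -3.37). Then cos ∠NUM = UN·UM / (|UN||UM|), giving 79.9°.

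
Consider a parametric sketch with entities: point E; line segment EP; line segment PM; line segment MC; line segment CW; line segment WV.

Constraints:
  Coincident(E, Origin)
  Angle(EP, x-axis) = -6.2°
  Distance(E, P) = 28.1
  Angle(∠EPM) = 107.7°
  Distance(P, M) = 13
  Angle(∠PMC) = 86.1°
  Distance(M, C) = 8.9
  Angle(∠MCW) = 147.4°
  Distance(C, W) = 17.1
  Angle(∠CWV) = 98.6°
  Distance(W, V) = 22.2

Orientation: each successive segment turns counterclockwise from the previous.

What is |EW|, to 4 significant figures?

11.54

∠PMC = 86.1° gives MC at 160.0° from the x-axis; with |MC| = 8.9, C = (24.84, 11.89). ∠MCW = 147.4° gives CW at -167.4° from the x-axis; with |CW| = 17.1, W = (8.151, 8.164). Then |EW| = |W − E| = 11.54.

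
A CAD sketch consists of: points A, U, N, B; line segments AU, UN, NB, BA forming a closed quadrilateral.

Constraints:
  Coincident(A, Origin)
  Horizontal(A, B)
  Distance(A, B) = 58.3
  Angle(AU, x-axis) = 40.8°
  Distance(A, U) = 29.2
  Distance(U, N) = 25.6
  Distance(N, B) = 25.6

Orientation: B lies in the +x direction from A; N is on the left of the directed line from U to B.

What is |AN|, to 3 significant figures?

52.7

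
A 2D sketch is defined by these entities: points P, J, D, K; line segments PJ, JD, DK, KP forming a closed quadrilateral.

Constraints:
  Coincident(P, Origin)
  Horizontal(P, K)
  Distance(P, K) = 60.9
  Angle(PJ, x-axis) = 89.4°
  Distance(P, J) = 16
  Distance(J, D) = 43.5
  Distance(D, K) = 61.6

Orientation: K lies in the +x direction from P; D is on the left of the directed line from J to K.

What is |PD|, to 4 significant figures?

57.21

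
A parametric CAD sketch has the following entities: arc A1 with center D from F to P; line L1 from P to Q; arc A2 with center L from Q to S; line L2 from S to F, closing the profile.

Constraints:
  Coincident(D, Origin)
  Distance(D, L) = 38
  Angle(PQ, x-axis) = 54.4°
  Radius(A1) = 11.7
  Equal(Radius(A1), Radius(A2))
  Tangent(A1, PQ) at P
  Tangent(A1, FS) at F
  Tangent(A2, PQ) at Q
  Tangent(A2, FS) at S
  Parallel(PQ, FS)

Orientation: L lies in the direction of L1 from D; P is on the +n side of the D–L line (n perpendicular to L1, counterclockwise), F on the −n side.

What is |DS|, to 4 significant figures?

39.76

The slot axis is L1's direction at 54.4°, so u = (cos 54.4°, sin 54.4°) = (0.5821, 0.8131) and n = (−sin 54.4°, cos 54.4°) = (-0.8131, 0.5821). D is at the origin and L lies 38.0 along u from D, so L = 38.0·u = (22.12, 30.90). Tangency of A1 to both parallel lines with radius 11.7 puts P and F at D ± 11.7·n: P = (-9.513, 6.811), F = (9.513, -6.811). Equal radii place Q and S the same way about L: Q = L + 11.7·n = (12.61, 37.71), S = L − 11.7·n = (31.63, 24.09). Then |DS| = |S − D| = 39.76.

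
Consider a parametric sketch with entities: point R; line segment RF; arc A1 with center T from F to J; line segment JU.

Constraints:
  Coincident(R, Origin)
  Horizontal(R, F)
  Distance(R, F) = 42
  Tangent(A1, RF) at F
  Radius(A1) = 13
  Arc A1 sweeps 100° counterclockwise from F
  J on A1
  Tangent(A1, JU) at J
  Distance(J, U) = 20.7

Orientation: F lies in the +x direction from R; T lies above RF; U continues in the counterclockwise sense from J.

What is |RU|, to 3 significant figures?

62.4

R is at the origin; R and F share the same y with |RF| = 42.0 and F on the +x side, so F = (42.0, 0.00). Tangency of A1 to RF means the radius TF is perpendicular to RF, so T = F + (0, 13) = (42.0, 13.0). On A1, F sits at bearing -90° from T; a 100° counterclockwise sweep puts J at bearing 10°, so J = T + 13.0·(cos 10°, sin 10°) = (54.8, 15.3). A1 meets JU tangentially, so TJ is at right angles to JU, so JU runs along (−sin 10°, cos 10°); with |JU| = 20.7, U = (51.2, 35.6). Then |RU| = |U − R| = 62.4.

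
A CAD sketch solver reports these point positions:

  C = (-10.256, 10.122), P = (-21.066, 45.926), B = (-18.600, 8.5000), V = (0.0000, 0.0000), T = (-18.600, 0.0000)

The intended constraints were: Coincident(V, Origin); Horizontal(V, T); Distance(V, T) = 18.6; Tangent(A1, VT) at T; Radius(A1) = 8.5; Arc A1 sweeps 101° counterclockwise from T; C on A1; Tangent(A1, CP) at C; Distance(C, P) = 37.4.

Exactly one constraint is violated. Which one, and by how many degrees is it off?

Tangent(A1, CP) at C — off by 5.80°.

V = (0.00, 0.00) ✓; V.y = 0.00, T.y = 0.00 ✓; |VT| = 18.60 ✓; ∠(BT, TV) = 90.00° ✓; |BT| = 8.500 ✓; bearing(B→C) − bearing(B→T) = 101.0° ✓; |BC| = 8.500 ✓; ∠(BC, CP) = 84.20° ✗; |CP| = 37.40 ✓.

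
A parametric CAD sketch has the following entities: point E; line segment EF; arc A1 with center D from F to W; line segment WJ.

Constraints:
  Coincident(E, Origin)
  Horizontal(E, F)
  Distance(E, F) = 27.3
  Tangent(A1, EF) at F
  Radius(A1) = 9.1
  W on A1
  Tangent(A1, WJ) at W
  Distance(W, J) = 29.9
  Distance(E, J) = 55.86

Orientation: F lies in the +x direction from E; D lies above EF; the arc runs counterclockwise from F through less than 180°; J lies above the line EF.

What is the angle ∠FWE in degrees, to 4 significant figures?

27.84°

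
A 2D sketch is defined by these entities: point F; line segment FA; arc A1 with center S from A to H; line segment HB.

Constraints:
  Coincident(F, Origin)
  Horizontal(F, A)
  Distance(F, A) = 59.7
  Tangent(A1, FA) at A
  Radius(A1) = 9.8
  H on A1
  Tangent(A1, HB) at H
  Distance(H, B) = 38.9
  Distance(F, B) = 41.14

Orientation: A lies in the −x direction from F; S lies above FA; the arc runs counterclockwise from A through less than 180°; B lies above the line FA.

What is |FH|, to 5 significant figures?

52.587

Checks: F.y = 0.00, A.y = 0.00 ✓; |SH| = 9.800 ✓; ∠(SH, HB) = 90.00° ✓; |HB| = 38.90 ✓; |FB| = 41.14 ✓.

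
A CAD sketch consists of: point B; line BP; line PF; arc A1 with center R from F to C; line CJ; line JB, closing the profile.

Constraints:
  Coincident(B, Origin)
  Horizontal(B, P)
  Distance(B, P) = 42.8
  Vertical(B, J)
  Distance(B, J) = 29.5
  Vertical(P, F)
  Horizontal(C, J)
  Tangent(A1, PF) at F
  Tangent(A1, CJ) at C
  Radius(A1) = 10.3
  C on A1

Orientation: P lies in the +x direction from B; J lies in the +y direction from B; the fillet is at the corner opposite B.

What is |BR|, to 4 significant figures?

37.75

B is at the origin; BP is horizontal with |BP| = 42.8 and P on the +x side, so P = (42.80, 0.000). BJ is vertical with |BJ| = 29.5 and J on the +y side, so J = (0.000, 29.50). The virtual corner opposite B is at (42.80, 29.50). Since A1 is tangent to PF there, RF ⟂ PF and tangency of A1 to CJ means the radius RC is perpendicular to CJ, with radius 10.3, so the center R sits 10.3 in from both sides at R = (32.50, 19.20). Then |BR| = |R − B| = 37.75.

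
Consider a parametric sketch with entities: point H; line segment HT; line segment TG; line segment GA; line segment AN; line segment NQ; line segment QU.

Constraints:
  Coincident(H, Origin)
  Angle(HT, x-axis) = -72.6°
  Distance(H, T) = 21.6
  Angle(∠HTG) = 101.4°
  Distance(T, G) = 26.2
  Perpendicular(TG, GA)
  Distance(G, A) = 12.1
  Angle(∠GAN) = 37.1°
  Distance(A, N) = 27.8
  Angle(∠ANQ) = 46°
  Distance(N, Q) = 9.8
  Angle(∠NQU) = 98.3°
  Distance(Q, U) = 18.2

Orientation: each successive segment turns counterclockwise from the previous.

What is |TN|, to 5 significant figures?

13.799

H is at the origin; HT runs at -72.6° with length 21.6, so T = (6.4593, -20.612). ∠HTG = 101.4° gives TG at 6.0000° from the x-axis; with |TG| = 26.2, G = (32.516, -17.873). The perpendicularity gives GA at right angles to TG, so GA runs at 96.000°; with |GA| = 12.1, A = (31.251, -5.8392). ∠GAN = 37.1° gives AN at -121.10° from the x-axis; with |AN| = 27.8, N = (16.891, -29.643). Then |TN| = |N − T| = 13.799.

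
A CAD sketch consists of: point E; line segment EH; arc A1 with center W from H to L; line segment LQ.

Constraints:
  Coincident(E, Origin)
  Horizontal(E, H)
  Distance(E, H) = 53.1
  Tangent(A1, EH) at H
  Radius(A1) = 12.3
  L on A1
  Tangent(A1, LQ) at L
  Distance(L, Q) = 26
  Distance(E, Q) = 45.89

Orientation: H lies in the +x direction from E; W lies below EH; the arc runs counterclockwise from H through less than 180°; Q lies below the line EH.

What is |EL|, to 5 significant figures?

42.336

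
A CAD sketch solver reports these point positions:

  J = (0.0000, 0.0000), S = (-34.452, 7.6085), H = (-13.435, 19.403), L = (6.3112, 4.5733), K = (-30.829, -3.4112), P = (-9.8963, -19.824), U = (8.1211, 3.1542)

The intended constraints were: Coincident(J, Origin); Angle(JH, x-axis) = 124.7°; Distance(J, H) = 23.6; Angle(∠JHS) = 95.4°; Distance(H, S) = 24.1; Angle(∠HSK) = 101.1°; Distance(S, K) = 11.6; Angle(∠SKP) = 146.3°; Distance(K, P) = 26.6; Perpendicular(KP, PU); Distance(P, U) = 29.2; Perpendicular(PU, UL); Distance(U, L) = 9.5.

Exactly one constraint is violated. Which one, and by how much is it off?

Distance(U, L) = 9.5 — off by 7.20.

J = (0.00, 0.00) ✓; JH at 124.7° ✓; |JH| = 23.60 ✓; ∠JHS = 95.40° ✓; |HS| = 24.10 ✓; ∠HSK = 101.1° ✓; |SK| = 11.60 ✓; ∠SKP = 146.3° ✓; |KP| = 26.60 ✓; ∠(KP, PU) = 90.00° ✓; |PU| = 29.20 ✓; ∠(PU, UL) = 90.00° ✓; |UL| = 2.300 ✗.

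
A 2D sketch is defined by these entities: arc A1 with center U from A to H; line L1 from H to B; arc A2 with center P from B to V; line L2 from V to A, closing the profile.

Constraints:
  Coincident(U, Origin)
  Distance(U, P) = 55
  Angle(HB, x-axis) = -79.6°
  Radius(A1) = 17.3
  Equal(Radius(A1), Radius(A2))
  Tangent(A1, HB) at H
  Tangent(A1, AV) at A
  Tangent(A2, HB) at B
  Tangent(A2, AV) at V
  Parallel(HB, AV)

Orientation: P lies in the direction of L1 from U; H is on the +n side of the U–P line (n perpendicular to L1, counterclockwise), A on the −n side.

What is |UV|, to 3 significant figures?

57.7

The slot axis is L1's direction at -79.6°, so u = (cos -79.6°, sin -79.6°) = (0.181, -0.984) and n = (−sin -79.6°, cos -79.6°) = (0.984, 0.181). U is at the origin and P lies 55.0 along u from U, so P = 55.0·u = (9.93, -54.1). Tangency of A1 to both parallel lines with radius 17.3 puts H and A at U ± 17.3·n: H = (17.0, 3.12), A = (-17.0, -3.12). Equal radii place B and V the same way about P: B = P + 17.3·n = (26.9, -51.0), V = P − 17.3·n = (-7.09, -57.2). Then |UV| = |V − U| = 57.7.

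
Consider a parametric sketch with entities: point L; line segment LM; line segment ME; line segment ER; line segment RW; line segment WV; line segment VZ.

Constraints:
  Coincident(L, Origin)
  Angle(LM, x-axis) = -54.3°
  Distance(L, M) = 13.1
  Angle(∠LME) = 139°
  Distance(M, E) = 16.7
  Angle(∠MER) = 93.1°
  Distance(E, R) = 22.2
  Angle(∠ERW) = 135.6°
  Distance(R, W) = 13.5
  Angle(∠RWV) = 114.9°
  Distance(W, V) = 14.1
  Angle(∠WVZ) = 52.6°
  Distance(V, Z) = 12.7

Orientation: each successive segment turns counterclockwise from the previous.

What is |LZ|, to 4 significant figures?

19.82

L is at the origin; LM runs at -54.3° with length 13.1, so M = (7.644, -10.64). ∠LME = 139.0° gives ME at -13.30° from the x-axis; with |ME| = 16.7, E = (23.90, -14.48). ∠MER = 93.1° gives ER at 73.60° from the x-axis; with |ER| = 22.2, R = (30.16, 6.817). ∠ERW = 135.6° gives RW at 118.0° from the x-axis; with |RW| = 13.5, W = (23.83, 18.74). ∠RWV = 114.9° gives WV at -176.9° from the x-axis; with |WV| = 14.1, V = (9.747, 17.97). ∠WVZ = 52.6° gives VZ at -49.50° from the x-axis; with |VZ| = 12.7, Z = (18.00, 8.317). Then |LZ| = |Z − L| = 19.82.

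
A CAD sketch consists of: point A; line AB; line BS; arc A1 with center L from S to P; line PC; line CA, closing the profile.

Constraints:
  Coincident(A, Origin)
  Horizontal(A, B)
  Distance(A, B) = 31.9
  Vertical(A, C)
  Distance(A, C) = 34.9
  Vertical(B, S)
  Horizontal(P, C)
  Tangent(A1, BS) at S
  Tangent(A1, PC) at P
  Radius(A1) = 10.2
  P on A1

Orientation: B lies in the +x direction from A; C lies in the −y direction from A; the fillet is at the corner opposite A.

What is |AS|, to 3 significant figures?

40.3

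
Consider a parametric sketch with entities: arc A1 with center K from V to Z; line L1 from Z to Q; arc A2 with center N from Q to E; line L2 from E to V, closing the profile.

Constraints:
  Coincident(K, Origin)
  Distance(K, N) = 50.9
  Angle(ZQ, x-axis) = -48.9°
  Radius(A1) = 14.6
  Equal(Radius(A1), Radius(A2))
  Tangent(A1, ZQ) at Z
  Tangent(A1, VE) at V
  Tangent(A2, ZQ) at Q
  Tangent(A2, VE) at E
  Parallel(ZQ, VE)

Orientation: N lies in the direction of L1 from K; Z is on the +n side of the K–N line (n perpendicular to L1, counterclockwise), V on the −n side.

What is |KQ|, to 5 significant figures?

52.953

The slot axis is L1's direction at -48.9°, so u = (cos -48.9°, sin -48.9°) = (0.65738, -0.75356) and n = (−sin -48.9°, cos -48.9°) = (0.75356, 0.65738). K is at the origin and N lies 50.9 along u from K, so N = 50.9·u = (33.460, -38.356). Tangency of A1 to both parallel lines with radius 14.6 puts Z and V at K ± 14.6·n: Z = (11.002, 9.5977), V = (-11.002, -9.5977). Equal radii place Q and E the same way about N: Q = N + 14.6·n = (44.462, -28.759), E = N − 14.6·n = (22.458, -47.954). Then |KQ| = |Q − K| = 52.953.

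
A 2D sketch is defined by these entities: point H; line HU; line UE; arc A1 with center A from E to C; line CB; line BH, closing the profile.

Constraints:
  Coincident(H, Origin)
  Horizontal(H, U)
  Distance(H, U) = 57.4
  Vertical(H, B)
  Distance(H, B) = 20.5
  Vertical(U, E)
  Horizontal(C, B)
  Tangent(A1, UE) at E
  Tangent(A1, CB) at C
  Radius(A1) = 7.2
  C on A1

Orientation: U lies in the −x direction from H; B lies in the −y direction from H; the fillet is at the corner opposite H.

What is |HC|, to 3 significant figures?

54.2

H is at the origin; HU is horizontal with |HU| = 57.4 and U on the −x side, so U = (-57.4, 0.00). H and B share the same x with |HB| = 20.5 and B on the −y side, so B = (0.00, -20.5). The virtual corner opposite H is at (-57.4, -20.5). The tangent condition forces AE to be normal to UE and A1 meets CB tangentially, so AC is at right angles to CB, with radius 7.2, so the center A sits 7.2 in from both sides at A = (-50.2, -13.3). That places the tangent points at E = (-57.4, -13.3) on UE and C = (-50.2, -20.5) on CB. Then |HC| = |C − H| = 54.2.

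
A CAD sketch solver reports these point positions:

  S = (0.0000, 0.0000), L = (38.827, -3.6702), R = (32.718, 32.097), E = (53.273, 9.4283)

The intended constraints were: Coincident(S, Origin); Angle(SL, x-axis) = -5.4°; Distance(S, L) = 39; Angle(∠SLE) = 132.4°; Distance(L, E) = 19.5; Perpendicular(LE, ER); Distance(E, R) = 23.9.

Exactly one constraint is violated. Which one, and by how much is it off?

Distance(E, R) = 23.9 — off by 6.70.

S = (0.00, 0.00) ✓; SL at -5.400° ✓; |SL| = 39.00 ✓; ∠SLE = 132.4° ✓; |LE| = 19.50 ✓; ∠(LE, ER) = 90.00° ✓; |ER| = 30.60 ✗.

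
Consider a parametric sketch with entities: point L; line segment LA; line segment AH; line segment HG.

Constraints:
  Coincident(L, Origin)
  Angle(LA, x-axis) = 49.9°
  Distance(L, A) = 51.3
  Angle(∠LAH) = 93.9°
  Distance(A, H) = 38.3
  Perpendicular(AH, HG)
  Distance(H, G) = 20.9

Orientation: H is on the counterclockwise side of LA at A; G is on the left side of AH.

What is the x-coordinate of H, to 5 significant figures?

5.4928

L is at the origin; LA runs at 49.9° with length 51.3, so A = 51.3·(cos 49.9°, sin 49.9°) = (33.044, 39.240). ∠LAH = 93.9°, so AH runs at 49.9° + (180° − 93.9°) = 136.00° from the x-axis; with |AH| = 38.3, H = A + 38.3·(cos 136.00°, sin 136.00°) = (5.4928, 65.846). So H.x = 5.4928.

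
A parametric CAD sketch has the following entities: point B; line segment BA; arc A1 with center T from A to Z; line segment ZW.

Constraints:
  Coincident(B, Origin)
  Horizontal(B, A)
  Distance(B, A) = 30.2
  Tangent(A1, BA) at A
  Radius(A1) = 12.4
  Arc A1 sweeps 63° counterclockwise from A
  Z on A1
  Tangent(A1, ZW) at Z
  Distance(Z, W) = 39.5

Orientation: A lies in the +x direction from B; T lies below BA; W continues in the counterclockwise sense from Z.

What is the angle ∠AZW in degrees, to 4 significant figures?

148.5°

B is at the origin; BA is horizontal with |BA| = 30.2 and A on the +x side, so A = (30.20, 0.000). The tangent condition forces TA to be normal to BA, so T = A + (0, -12.4) = (30.20, -12.40). On A1, A sits at bearing 90° from T; a 63° counterclockwise sweep puts Z at bearing 153°, so Z = T + 12.4·(cos 153°, sin 153°) = (19.15, -6.771). Tangency of A1 to ZW means the radius TZ is perpendicular to ZW, so ZW runs along (−sin 153°, cos 153°); with |ZW| = 39.5, W = (1.219, -41.97). Then cos ∠AZW = ZA·ZW / (|ZA||ZW|), giving 148.5°.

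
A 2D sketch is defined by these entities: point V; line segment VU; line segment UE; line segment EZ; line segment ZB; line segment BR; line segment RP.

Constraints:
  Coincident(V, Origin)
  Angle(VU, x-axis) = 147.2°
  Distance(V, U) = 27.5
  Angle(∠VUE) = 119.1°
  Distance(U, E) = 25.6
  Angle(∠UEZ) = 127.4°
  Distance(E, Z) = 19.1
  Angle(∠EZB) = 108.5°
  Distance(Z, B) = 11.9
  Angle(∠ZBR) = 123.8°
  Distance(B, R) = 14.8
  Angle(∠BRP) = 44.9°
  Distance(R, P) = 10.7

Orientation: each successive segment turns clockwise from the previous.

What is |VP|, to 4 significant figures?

37.31

∠ZBR = 123.8° gives BR at -94.00° from the x-axis; with |BR| = 14.8, R = (2.797, 28.98). ∠BRP = 44.9° gives RP at 130.9° from the x-axis; with |RP| = 10.7, P = (-4.209, 37.07). Then |VP| = |P − V| = 37.31.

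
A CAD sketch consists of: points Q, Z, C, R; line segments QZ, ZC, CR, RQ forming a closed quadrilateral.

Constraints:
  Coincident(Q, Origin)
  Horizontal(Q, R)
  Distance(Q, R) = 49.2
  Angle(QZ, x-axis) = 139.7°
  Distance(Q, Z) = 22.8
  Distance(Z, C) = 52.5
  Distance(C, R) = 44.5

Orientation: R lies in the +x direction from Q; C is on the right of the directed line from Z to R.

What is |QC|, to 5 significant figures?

30.701

Checks: Q = (0.00, 0.00) ✓; |ZC| = 52.50 ✓; |CR| = 44.50 ✓.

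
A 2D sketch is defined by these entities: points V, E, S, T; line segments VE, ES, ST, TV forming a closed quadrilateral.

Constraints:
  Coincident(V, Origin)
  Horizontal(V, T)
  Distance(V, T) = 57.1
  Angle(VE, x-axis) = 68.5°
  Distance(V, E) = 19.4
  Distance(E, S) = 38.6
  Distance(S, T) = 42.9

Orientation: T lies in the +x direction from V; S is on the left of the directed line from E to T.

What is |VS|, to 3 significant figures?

55.6

Checks: |ES| = 38.60 ✓; |ST| = 42.90 ✓.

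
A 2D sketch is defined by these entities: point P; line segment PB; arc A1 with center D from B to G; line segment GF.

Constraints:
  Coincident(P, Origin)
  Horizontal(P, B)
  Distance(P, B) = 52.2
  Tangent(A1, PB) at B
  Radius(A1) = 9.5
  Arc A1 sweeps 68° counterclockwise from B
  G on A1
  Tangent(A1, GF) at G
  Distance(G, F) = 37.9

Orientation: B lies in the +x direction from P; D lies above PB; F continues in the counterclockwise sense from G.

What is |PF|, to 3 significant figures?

85.7

P is at the origin; PB is horizontal with |PB| = 52.2 and B on the +x side, so B = (52.2, 0.00). Tangency of A1 to PB means the radius DB is perpendicular to PB, so D = B + (0, 9.5) = (52.2, 9.50). On A1, B sits at bearing -90° from D; a 68° counterclockwise sweep puts G at bearing -22°, so G = D + 9.5·(cos -22°, sin -22°) = (61.0, 5.94). A1 meets GF tangentially, so DG is at right angles to GF, so GF runs along (−sin -22°, cos -22°); with |GF| = 37.9, F = (75.2, 41.1). Then |PF| = |F − P| = 85.7.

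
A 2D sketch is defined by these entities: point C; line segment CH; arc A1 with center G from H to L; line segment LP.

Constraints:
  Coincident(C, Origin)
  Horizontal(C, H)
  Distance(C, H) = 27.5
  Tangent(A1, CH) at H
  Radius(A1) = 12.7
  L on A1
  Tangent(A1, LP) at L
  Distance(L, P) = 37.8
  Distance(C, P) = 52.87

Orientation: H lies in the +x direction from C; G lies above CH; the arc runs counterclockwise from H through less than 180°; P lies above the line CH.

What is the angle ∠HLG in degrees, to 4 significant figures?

26.74°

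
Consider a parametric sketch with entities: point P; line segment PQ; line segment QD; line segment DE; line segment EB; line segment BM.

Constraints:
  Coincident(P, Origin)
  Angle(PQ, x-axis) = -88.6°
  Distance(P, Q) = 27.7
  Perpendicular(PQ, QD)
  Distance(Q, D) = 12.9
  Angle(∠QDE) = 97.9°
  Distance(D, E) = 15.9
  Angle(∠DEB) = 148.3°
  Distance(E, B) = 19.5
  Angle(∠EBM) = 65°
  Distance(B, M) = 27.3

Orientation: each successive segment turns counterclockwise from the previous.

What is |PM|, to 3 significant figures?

18.2

∠DEB = 148.3° gives EB at 115° from the x-axis; with |EB| = 19.5, B = (7.07, 6.07). ∠EBM = 65.0° gives BM at -130° from the x-axis; with |BM| = 27.3, M = (-10.4, -14.9). Then |PM| = |M − P| = 18.2.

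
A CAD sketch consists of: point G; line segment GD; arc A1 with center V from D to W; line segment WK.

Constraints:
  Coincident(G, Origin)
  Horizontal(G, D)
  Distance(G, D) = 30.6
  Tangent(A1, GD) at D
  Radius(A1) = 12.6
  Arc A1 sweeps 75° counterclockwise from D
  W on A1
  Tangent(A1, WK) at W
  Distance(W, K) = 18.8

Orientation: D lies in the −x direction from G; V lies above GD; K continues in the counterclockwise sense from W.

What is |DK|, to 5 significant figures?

32.348

G is at the origin; G and D share the same y with |GD| = 30.6 and D on the −x side, so D = (-30.600, 0.0000). Tangency of A1 to GD means the radius VD is perpendicular to GD, so V = D + (0, 12.6) = (-30.600, 12.600). On A1, D sits at bearing -90° from V; a 75° counterclockwise sweep puts W at bearing -15°, so W = V + 12.6·(cos -15°, sin -15°) = (-18.429, 9.3389). Since A1 is tangent to WK there, VW ⟂ WK, so WK runs along (−sin -15°, cos -15°); with |WK| = 18.8, K = (-13.564, 27.498). Then |DK| = |K − D| = 32.348.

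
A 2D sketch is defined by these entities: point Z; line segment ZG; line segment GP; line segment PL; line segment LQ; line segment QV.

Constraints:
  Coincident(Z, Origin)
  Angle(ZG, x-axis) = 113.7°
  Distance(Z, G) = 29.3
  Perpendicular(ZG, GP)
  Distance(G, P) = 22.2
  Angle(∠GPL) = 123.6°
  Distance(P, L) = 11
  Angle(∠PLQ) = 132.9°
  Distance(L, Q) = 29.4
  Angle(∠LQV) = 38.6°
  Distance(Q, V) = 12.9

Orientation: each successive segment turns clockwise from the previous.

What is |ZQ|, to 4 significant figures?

23.03

∠GPL = 123.6° gives PL at -32.70° from the x-axis; with |PL| = 11.0, L = (17.81, 29.81). ∠PLQ = 132.9° gives LQ at -79.80° from the x-axis; with |LQ| = 29.4, Q = (23.01, 0.8742). Then |ZQ| = |Q − Z| = 23.03.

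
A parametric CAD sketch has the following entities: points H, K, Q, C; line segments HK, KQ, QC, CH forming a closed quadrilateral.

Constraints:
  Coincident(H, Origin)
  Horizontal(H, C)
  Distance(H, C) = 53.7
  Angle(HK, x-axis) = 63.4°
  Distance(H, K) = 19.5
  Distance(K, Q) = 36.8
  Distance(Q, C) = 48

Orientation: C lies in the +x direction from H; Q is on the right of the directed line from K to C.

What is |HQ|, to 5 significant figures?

21.677

Checks: |KQ| = 36.80 ✓; |QC| = 48.00 ✓.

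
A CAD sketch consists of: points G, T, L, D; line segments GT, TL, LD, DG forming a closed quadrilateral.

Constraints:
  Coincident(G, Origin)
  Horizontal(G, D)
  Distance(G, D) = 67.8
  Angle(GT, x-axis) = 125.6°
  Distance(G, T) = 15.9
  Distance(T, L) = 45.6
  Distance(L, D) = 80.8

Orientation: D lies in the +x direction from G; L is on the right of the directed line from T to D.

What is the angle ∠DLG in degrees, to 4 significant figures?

55.54°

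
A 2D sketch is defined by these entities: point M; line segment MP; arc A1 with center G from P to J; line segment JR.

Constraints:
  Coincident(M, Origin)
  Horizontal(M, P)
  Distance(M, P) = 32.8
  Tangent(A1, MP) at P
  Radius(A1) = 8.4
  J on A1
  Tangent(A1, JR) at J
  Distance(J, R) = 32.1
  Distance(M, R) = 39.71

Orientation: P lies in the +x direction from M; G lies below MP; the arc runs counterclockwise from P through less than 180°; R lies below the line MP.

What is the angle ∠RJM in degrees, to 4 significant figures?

86.41°

M is at the origin; MP is horizontal with |MP| = 32.8 and P on the +x side, so P = (32.80, 0.000). Tangency of A1 to MP means the radius GP is perpendicular to MP, so G = P + (0, -8.4) = (32.80, -8.400). Since GJ ⟂ JR (tangency), |GR| = √(8.4² + 32.1²) = 33.18 regardless of where J sits on A1. So R lies on both circle(M, 39.71) and circle(G, 33.18); the below-MP intersection is R = (15.35, -36.62). J is the foot of the tangent from R: J = (24.77, -5.935).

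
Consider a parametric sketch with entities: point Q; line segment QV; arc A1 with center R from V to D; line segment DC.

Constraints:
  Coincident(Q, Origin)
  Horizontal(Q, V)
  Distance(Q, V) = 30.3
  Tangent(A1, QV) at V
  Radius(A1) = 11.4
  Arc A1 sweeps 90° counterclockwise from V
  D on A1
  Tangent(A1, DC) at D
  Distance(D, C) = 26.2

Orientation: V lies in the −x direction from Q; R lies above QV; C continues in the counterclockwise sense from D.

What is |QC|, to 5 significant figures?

42.083

Q is at the origin; Q and V share the same y with |QV| = 30.3 and V on the −x side, so V = (-30.300, 0.0000). The tangent condition forces RV to be normal to QV, so R = V + (0, 11.4) = (-30.300, 11.400). On A1, V sits at bearing -90° from R; a 90° counterclockwise sweep puts D at bearing 0°, so D = R + 11.4·(cos 0°, sin 0°) = (-18.900, 11.400). A1 meets DC tangentially, so RD is at right angles to DC, so DC runs along (−sin 0°, cos 0°); with |DC| = 26.2, C = (-18.900, 37.600). Then |QC| = |C − Q| = 42.083.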